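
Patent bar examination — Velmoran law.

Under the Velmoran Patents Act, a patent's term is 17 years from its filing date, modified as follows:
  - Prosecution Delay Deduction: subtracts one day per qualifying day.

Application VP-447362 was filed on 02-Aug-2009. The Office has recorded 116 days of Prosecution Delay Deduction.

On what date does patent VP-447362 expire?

Base term: filing date + 17 years → 2 August 2026.
Prosecution Delay Deduction: −116 days → 8 April 2026.

2026-04-08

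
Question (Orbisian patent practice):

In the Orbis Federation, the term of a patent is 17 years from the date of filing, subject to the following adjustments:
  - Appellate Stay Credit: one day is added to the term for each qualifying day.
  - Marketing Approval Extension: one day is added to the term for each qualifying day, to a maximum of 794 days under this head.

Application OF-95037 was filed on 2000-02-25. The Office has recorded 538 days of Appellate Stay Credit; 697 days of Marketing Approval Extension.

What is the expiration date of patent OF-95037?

July 14, 2020

Base term: filing date + 17 years → 25 February 2017.
Appellate Stay Credit: +538 days → 17 August 2018.
Marketing Approval Extension: 697 days (within the 794-day cap) → +697 days → 14 July 2020.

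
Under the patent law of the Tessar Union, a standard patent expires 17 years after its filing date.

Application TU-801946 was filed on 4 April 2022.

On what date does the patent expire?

Filing date + 17 years → 4 April 2039.

2039-04-04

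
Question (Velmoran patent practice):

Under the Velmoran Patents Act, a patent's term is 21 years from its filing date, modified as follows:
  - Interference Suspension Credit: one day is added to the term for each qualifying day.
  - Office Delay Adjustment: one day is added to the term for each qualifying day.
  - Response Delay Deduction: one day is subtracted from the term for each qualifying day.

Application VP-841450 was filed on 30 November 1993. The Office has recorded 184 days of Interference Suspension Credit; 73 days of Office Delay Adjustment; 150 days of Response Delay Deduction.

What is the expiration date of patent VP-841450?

Base term: filing date + 21 years → 30 November 2014.
Interference Suspension Credit: +184 days → 2 June 2015.
Office Delay Adjustment: +73 days → 14 August 2015.
Response Delay Deduction: −150 days → 17 March 2015.

March 17, 2015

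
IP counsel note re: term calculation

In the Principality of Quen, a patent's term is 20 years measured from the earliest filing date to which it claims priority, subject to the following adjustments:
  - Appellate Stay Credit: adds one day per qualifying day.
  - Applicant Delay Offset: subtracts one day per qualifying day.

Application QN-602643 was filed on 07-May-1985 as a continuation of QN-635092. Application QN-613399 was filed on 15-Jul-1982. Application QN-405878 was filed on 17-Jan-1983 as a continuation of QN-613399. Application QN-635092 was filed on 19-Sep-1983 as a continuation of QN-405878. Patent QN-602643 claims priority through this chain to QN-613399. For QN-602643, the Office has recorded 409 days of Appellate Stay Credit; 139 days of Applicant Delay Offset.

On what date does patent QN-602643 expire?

April 11, 2003

Earliest priority filing: 15 July 1982.
Base term: 15 July 1982 + 20 years → 15 July 2002.
Appellate Stay Credit: +409 days → 28 August 2003.
Applicant Delay Offset: −139 days → 11 April 2003.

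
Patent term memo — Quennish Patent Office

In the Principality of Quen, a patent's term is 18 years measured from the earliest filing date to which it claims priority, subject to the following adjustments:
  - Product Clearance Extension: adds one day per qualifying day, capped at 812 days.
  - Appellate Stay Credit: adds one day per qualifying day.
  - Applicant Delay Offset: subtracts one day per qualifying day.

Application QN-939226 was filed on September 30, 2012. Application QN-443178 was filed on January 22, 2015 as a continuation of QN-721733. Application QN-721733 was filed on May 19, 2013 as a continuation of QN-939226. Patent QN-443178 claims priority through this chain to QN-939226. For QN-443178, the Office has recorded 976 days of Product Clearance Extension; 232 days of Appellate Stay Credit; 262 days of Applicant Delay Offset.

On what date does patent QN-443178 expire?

Earliest priority filing: 30 September 2012.
Base term: 30 September 2012 + 18 years → 30 September 2030.
Product Clearance Extension: 976 days claimed exceeds the 812-day cap, so +812 days → 20 December 2032.
Appellate Stay Credit: +232 days → 9 August 2033.
Applicant Delay Offset: −262 days → 20 November 2032.

2032-11-20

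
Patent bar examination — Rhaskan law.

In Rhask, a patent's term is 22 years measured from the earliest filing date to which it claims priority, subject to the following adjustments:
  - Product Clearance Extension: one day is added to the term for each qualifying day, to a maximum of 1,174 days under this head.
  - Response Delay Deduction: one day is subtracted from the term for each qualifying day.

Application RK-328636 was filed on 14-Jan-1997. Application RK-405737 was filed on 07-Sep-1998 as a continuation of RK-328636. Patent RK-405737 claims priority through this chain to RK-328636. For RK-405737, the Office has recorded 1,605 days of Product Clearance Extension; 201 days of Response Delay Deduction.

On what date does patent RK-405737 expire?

Earliest priority filing: 14 January 1997.
Base term: 14 January 1997 + 22 years → 14 January 2019.
Product Clearance Extension: 1605 days claimed exceeds the 1174-day cap, so +1174 days → 2 April 2022.
Response Delay Deduction: −201 days → 13 September 2021.

2021-09-13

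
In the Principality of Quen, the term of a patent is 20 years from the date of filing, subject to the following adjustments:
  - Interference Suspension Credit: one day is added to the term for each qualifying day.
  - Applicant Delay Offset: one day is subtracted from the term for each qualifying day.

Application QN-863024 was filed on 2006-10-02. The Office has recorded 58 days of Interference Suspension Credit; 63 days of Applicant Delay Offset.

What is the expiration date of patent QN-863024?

September 27, 2026

Base term: filing date + 20 years → 2 October 2026.
Interference Suspension Credit: +58 days → 29 November 2026.
Applicant Delay Offset: −63 days → 27 September 2026.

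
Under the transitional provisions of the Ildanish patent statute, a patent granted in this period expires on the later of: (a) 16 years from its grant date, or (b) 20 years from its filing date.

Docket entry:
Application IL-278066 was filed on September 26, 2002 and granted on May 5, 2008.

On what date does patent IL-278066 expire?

May 5, 2024

(a) grant + 16 years → 5 May 2024.
(b) filing + 20 years → 26 September 2022.
Later of the two: 5 May 2024.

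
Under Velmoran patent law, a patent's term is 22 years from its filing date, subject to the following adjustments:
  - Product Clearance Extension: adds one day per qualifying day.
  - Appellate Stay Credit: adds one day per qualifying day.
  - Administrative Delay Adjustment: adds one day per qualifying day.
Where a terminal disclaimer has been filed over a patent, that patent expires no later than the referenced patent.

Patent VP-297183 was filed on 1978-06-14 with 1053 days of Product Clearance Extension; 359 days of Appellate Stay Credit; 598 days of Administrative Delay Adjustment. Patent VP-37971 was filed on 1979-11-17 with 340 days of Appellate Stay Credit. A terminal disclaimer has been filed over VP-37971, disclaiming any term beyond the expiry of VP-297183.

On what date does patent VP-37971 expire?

Natural term of VP-37971:
  Base: filing + 22 years → 17 November 2001.
  Appellate Stay Credit: +340 days → 23 October 2002.
Expiry of referenced patent VP-297183:
  Base: filing + 22 years → 14 June 2000.
  Product Clearance Extension: +1053 days → 3 May 2003.
  Appellate Stay Credit: +359 days → 26 April 2004.
  Administrative Delay Adjustment: +598 days → 15 December 2005.
Terminal disclaimer: VP-37971 expires on the earlier of 23 October 2002 and 15 December 2005.

2002-10-23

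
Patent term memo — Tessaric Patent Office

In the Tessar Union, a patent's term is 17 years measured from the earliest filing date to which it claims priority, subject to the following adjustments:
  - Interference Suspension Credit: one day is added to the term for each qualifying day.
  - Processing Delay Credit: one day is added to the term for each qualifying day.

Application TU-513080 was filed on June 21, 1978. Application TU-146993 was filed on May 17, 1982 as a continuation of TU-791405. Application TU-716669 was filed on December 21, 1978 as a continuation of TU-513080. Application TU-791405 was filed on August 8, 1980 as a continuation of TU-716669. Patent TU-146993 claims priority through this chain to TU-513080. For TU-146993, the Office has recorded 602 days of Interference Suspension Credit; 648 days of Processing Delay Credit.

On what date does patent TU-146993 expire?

Earliest priority filing: 21 June 1978.
Base term: 21 June 1978 + 17 years → 21 June 1995.
Interference Suspension Credit: +602 days → 12 February 1997.
Processing Delay Credit: +648 days → 22 November 1998.

November 22, 1998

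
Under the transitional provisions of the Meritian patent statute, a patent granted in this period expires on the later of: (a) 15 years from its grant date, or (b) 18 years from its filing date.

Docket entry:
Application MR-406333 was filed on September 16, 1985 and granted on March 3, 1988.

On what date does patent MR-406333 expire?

2003-09-16

(a) grant + 15 years → 3 March 2003.
(b) filing + 18 years → 16 September 2003.
Later of the two: 16 September 2003.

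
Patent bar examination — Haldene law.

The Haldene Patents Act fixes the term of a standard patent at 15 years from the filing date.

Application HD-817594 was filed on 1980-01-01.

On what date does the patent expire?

Filing date + 15 years → 1 January 1995.

1995-01-01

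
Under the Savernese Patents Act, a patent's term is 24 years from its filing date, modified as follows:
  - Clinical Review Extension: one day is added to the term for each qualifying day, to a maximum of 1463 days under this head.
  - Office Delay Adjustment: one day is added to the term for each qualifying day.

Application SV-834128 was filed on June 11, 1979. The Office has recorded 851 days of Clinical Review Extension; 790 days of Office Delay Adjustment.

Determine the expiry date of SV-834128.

Base term: filing date + 24 years → 11 June 2003.
Clinical Review Extension: 851 days (within the 1463-day cap) → +851 days → 9 October 2005.
Office Delay Adjustment: +790 days → 8 December 2007.

2007-12-08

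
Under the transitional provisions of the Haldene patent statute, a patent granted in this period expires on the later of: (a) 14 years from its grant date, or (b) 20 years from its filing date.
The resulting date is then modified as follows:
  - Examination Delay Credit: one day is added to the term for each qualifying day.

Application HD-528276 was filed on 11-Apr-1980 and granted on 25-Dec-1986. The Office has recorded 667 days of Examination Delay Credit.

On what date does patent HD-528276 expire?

2002-10-23

(a) grant + 14 years → 25 December 2000.
(b) filing + 20 years → 11 April 2000.
Later of the two: 25 December 2000.
Examination Delay Credit: +667 days → 23 October 2002.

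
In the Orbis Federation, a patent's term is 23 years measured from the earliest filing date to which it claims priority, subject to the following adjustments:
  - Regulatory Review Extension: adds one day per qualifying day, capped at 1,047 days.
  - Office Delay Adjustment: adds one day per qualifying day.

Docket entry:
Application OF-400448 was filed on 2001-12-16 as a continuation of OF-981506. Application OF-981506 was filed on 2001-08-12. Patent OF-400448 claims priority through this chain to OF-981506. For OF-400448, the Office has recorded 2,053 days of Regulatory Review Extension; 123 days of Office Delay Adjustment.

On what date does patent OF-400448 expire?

Earliest priority filing: 12 August 2001.
Base term: 12 August 2001 + 23 years → 12 August 2024.
Regulatory Review Extension: 2053 days claimed exceeds the 1047-day cap, so +1047 days → 25 June 2027.
Office Delay Adjustment: +123 days → 26 October 2027.

2027-10-26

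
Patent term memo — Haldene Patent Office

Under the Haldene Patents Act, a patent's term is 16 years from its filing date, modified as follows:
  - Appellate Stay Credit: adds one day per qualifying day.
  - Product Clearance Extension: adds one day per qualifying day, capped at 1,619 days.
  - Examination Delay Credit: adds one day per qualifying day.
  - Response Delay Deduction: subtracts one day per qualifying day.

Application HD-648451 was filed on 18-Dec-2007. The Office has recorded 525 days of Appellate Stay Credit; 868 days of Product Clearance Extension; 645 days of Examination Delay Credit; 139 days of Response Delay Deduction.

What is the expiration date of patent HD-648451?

2029-02-28

Base term: filing date + 16 years → 18 December 2023.
Appellate Stay Credit: +525 days → 26 May 2025.
Product Clearance Extension: 868 days (within the 1619-day cap) → +868 days → 11 October 2027.
Examination Delay Credit: +645 days → 17 July 2029.
Response Delay Deduction: −139 days → 28 February 2029.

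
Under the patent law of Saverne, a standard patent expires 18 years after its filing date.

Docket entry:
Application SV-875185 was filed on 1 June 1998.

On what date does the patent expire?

June 1, 2016

Filing date + 18 years → 1 June 2016.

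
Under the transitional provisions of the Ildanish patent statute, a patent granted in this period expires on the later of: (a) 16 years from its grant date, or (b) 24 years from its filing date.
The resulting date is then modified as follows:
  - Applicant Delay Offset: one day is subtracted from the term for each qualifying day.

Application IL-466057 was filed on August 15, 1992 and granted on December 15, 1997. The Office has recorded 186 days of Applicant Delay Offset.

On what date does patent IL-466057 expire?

(a) grant + 16 years → 15 December 2013.
(b) filing + 24 years → 15 August 2016.
Later of the two: 15 August 2016.
Applicant Delay Offset: −186 days → 11 February 2016.

February 11, 2016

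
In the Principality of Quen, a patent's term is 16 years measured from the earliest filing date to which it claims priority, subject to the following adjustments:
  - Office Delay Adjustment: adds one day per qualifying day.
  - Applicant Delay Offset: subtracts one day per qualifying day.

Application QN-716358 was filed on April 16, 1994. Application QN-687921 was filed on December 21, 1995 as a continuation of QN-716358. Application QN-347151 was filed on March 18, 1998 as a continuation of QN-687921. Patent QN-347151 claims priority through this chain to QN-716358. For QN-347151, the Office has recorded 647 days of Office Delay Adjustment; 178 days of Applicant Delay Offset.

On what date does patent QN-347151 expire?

July 29, 2011

Earliest priority filing: 16 April 1994.
Base term: 16 April 1994 + 16 years → 16 April 2010.
Office Delay Adjustment: +647 days → 23 January 2012.
Applicant Delay Offset: −178 days → 29 July 2011.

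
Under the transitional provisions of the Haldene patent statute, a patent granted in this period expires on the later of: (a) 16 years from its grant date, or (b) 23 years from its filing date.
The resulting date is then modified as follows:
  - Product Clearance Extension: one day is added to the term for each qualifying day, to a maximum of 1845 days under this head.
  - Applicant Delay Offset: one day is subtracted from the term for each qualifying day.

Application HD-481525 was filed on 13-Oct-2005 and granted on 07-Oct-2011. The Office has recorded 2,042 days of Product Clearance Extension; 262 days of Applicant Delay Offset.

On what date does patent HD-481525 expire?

2033-02-12

(a) grant + 16 years → 7 October 2027.
(b) filing + 23 years → 13 October 2028.
Later of the two: 13 October 2028.
Product Clearance Extension: 2042 days claimed exceeds the 1845-day cap, so +1845 days → 1 November 2033.
Applicant Delay Offset: −262 days → 12 February 2033.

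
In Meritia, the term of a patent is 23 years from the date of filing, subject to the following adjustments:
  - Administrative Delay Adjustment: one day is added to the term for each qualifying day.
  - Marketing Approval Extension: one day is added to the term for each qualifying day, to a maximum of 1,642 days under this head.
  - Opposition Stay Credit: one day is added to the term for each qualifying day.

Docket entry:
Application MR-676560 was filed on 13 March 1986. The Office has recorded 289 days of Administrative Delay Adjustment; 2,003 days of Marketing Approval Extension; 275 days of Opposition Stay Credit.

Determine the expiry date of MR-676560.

March 28, 2015

Base term: filing date + 23 years → 13 March 2009.
Administrative Delay Adjustment: +289 days → 27 December 2009.
Marketing Approval Extension: 2003 days claimed exceeds the 1642-day cap, so +1642 days → 26 June 2014.
Opposition Stay Credit: +275 days → 28 March 2015.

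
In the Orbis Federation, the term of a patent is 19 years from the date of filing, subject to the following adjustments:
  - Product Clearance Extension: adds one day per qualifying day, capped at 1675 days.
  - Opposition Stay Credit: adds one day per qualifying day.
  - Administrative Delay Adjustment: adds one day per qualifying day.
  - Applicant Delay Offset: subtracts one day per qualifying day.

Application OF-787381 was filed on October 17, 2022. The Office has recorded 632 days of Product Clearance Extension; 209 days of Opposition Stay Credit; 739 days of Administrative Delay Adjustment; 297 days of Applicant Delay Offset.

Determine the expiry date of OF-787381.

Base term: filing date + 19 years → 17 October 2041.
Product Clearance Extension: 632 days (within the 1675-day cap) → +632 days → 11 July 2043.
Opposition Stay Credit: +209 days → 5 February 2044.
Administrative Delay Adjustment: +739 days → 13 February 2046.
Applicant Delay Offset: −297 days → 22 April 2045.

April 22, 2045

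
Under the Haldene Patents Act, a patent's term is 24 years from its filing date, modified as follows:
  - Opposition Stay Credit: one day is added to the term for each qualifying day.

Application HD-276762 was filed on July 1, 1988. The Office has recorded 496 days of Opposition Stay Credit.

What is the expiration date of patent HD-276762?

November 9, 2013

Base term: filing date + 24 years → 1 July 2012.
Opposition Stay Credit: +496 days → 9 November 2013.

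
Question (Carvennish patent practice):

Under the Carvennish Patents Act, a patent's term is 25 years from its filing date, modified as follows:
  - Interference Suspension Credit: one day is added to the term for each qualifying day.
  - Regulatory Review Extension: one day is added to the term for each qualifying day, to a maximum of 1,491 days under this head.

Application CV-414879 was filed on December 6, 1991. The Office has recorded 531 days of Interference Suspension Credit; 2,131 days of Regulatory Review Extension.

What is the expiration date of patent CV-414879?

2022-06-20

Base term: filing date + 25 years → 6 December 2016.
Interference Suspension Credit: +531 days → 21 May 2018.
Regulatory Review Extension: 2131 days claimed exceeds the 1491-day cap, so +1491 days → 20 June 2022.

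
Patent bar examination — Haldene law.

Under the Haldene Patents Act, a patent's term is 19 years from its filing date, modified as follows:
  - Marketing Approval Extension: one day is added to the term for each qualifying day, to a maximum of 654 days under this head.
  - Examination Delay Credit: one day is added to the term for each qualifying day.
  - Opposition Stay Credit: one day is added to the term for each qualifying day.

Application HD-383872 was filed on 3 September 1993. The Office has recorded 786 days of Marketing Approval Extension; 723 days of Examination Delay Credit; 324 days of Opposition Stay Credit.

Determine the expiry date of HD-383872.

May 1, 2017

Base term: filing date + 19 years → 3 September 2012.
Marketing Approval Extension: 786 days claimed exceeds the 654-day cap, so +654 days → 19 June 2014.
Examination Delay Credit: +723 days → 11 June 2016.
Opposition Stay Credit: +324 days → 1 May 2017.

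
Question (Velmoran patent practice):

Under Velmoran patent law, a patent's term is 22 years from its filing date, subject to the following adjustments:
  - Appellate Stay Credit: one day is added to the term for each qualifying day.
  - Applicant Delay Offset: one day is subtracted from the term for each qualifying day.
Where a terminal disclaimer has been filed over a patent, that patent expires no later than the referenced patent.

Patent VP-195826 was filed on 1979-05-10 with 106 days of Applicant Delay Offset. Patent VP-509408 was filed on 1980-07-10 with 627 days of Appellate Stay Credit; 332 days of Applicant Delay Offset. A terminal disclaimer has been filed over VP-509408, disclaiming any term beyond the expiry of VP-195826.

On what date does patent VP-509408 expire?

2001-01-24

Natural term of VP-509408:
  Base: filing + 22 years → 10 July 2002.
  Appellate Stay Credit: +627 days → 28 March 2004.
  Applicant Delay Offset: −332 days → 1 May 2003.
Expiry of referenced patent VP-195826:
  Base: filing + 22 years → 10 May 2001.
  Applicant Delay Offset: −106 days → 24 January 2001.
Terminal disclaimer: VP-509408 expires on the earlier of 1 May 2003 and 24 January 2001.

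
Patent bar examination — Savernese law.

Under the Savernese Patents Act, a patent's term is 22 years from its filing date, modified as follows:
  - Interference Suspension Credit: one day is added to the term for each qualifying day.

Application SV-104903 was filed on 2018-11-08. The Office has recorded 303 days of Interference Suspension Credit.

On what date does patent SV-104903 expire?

2041-09-07

Base term: filing date + 22 years → 8 November 2040.
Interference Suspension Credit: +303 days → 7 September 2041.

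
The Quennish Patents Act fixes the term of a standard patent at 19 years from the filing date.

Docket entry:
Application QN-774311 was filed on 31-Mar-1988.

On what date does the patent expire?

March 31, 2007

Filing date + 19 years → 31 March 2007.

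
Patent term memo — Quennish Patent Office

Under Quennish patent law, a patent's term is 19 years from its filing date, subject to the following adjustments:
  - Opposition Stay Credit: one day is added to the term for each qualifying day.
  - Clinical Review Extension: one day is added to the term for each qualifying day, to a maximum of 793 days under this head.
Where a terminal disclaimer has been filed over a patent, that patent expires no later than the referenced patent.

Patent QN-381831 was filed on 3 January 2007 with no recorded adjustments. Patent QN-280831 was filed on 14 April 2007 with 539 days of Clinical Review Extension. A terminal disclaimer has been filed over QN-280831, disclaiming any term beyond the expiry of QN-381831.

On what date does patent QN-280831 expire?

Natural term of QN-280831:
  Base: filing + 19 years → 14 April 2026.
  Clinical Review Extension: 539 days (within the 793-day cap) → +539 days → 5 October 2027.
Expiry of referenced patent QN-381831:
  Base: filing + 19 years → 3 January 2026.
Terminal disclaimer: QN-280831 expires on the earlier of 5 October 2027 and 3 January 2026.

2026-01-03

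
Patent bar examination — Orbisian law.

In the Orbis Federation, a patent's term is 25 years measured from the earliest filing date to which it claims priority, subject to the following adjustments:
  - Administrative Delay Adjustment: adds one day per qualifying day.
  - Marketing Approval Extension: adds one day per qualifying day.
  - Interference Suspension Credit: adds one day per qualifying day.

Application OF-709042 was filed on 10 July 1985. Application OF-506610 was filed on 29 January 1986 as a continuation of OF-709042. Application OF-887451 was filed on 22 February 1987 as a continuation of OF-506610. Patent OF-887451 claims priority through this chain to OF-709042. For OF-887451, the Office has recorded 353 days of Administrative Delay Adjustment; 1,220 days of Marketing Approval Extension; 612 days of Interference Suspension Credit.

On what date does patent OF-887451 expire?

2016-07-03

Earliest priority filing: 10 July 1985.
Base term: 10 July 1985 + 25 years → 10 July 2010.
Administrative Delay Adjustment: +353 days → 28 June 2011.
Marketing Approval Extension: +1220 days → 30 October 2014.
Interference Suspension Credit: +612 days → 3 July 2016.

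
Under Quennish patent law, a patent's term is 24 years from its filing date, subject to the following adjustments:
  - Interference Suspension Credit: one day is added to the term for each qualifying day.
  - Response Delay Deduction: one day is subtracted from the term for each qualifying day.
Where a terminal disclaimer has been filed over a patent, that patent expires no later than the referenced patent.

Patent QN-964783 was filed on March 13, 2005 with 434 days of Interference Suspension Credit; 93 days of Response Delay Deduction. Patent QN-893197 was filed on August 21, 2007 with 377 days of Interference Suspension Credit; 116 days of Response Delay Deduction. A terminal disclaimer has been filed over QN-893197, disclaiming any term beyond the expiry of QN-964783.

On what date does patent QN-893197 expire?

February 17, 2030

Natural term of QN-893197:
  Base: filing + 24 years → 21 August 2031.
  Interference Suspension Credit: +377 days → 1 September 2032.
  Response Delay Deduction: −116 days → 8 May 2032.
Expiry of referenced patent QN-964783:
  Base: filing + 24 years → 13 March 2029.
  Interference Suspension Credit: +434 days → 21 May 2030.
  Response Delay Deduction: −93 days → 17 February 2030.
Terminal disclaimer: QN-893197 expires on the earlier of 8 May 2032 and 17 February 2030.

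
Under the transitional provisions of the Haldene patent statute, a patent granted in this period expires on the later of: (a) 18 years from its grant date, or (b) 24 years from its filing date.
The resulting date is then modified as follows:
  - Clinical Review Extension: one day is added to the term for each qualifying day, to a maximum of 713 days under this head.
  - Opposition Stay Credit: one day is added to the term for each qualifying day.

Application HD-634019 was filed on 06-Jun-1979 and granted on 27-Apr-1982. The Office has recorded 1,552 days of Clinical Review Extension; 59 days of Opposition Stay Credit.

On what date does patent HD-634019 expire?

(a) grant + 18 years → 27 April 2000.
(b) filing + 24 years → 6 June 2003.
Later of the two: 6 June 2003.
Clinical Review Extension: 1552 days claimed exceeds the 713-day cap, so +713 days → 19 May 2005.
Opposition Stay Credit: +59 days → 17 July 2005.

2005-07-17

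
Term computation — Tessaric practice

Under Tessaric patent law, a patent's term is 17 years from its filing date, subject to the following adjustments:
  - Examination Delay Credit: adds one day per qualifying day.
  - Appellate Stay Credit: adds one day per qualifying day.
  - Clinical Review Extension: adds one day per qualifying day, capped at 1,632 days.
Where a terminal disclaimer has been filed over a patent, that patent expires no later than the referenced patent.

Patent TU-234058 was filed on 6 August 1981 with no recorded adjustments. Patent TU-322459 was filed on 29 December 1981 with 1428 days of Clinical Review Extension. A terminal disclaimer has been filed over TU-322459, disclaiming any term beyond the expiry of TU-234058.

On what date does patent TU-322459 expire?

August 6, 1998

Natural term of TU-322459:
  Base: filing + 17 years → 29 December 1998.
  Clinical Review Extension: 1428 days (within the 1632-day cap) → +1428 days → 26 November 2002.
Expiry of referenced patent TU-234058:
  Base: filing + 17 years → 6 August 1998.
Terminal disclaimer: TU-322459 expires on the earlier of 26 November 2002 and 6 August 1998.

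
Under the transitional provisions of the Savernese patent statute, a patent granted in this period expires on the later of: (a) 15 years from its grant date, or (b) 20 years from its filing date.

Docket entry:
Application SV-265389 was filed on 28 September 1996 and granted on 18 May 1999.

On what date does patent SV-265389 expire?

September 28, 2016

(a) grant + 15 years → 18 May 2014.
(b) filing + 20 years → 28 September 2016.
Later of the two: 28 September 2016.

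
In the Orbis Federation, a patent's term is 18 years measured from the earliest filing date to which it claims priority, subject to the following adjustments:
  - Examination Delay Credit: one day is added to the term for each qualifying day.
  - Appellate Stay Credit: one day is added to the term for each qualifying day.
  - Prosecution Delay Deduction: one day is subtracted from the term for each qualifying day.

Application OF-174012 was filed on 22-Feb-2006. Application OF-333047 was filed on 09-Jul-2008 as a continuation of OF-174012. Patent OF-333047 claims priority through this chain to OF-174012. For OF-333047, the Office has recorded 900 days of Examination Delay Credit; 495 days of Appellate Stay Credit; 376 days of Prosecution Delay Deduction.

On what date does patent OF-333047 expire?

Earliest priority filing: 22 February 2006.
Base term: 22 February 2006 + 18 years → 22 February 2024.
Examination Delay Credit: +900 days → 10 August 2026.
Appellate Stay Credit: +495 days → 18 December 2027.
Prosecution Delay Deduction: −376 days → 7 December 2026.

2026-12-07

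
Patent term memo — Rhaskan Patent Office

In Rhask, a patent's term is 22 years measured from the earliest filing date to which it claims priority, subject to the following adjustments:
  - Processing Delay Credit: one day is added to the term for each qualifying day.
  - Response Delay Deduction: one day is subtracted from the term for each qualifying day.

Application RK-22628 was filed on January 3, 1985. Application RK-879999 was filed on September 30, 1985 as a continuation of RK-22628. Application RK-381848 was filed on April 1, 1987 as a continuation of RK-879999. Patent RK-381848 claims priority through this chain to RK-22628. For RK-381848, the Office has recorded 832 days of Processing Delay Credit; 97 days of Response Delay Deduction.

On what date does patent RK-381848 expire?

Earliest priority filing: 3 January 1985.
Base term: 3 January 1985 + 22 years → 3 January 2007.
Processing Delay Credit: +832 days → 14 April 2009.
Response Delay Deduction: −97 days → 7 January 2009.

2009-01-07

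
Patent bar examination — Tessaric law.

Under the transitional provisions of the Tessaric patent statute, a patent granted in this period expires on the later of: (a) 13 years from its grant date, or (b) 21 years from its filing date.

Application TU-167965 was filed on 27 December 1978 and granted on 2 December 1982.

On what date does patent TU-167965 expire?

(a) grant + 13 years → 2 December 1995.
(b) filing + 21 years → 27 December 1999.
Later of the two: 27 December 1999.

1999-12-27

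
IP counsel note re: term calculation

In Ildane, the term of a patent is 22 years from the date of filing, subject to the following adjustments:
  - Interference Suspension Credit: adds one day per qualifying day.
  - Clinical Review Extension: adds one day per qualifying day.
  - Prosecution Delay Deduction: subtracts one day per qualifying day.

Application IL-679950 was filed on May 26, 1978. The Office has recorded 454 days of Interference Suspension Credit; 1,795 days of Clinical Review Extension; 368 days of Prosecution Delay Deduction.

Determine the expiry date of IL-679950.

Base term: filing date + 22 years → 26 May 2000.
Interference Suspension Credit: +454 days → 23 August 2001.
Clinical Review Extension: +1795 days → 23 July 2006.
Prosecution Delay Deduction: −368 days → 20 July 2005.

July 20, 2005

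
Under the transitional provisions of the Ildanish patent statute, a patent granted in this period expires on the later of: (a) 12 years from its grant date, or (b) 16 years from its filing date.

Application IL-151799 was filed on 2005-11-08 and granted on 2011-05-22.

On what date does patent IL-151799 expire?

May 22, 2023

(a) grant + 12 years → 22 May 2023.
(b) filing + 16 years → 8 November 2021.
Later of the two: 22 May 2023.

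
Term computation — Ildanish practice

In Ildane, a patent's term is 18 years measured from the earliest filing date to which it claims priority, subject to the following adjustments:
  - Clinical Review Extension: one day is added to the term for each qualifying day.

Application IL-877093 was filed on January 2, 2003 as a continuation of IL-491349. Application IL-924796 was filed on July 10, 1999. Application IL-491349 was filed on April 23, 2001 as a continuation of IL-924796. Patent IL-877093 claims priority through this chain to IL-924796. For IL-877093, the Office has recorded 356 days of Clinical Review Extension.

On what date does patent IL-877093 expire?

2018-07-01

Earliest priority filing: 10 July 1999.
Base term: 10 July 1999 + 18 years → 10 July 2017.
Clinical Review Extension: +356 days → 1 July 2018.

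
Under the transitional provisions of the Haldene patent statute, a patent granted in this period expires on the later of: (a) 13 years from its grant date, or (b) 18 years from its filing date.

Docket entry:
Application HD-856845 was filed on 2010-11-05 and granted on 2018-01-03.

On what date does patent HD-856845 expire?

(a) grant + 13 years → 3 January 2031.
(b) filing + 18 years → 5 November 2028.
Later of the two: 3 January 2031.

2031-01-03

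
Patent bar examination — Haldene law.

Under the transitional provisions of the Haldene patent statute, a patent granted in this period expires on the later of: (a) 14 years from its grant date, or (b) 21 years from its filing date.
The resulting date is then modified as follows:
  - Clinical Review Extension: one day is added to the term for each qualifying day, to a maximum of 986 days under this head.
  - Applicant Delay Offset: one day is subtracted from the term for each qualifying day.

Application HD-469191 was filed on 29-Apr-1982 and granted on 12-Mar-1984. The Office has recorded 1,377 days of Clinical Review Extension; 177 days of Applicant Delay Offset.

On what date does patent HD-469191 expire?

2005-07-16

(a) grant + 14 years → 12 March 1998.
(b) filing + 21 years → 29 April 2003.
Later of the two: 29 April 2003.
Clinical Review Extension: 1377 days claimed exceeds the 986-day cap, so +986 days → 9 January 2006.
Applicant Delay Offset: −177 days → 16 July 2005.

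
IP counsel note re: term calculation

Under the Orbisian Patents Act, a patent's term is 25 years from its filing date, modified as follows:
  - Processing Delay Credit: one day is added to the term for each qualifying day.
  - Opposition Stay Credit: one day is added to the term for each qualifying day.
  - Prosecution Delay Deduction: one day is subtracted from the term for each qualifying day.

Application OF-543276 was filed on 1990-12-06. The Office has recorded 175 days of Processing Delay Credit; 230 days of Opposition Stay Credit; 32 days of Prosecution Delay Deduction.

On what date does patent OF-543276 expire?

2016-12-13

Base term: filing date + 25 years → 6 December 2015.
Processing Delay Credit: +175 days → 29 May 2016.
Opposition Stay Credit: +230 days → 14 January 2017.
Prosecution Delay Deduction: −32 days → 13 December 2016.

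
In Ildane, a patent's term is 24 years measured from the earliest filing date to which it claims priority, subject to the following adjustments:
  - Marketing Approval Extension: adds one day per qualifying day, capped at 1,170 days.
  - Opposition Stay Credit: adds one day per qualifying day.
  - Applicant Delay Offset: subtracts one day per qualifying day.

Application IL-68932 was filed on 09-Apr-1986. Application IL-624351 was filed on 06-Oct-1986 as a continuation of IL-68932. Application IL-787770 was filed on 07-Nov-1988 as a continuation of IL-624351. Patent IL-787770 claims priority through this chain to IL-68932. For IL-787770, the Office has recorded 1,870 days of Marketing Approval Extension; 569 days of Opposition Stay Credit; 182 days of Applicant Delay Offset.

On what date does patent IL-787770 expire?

Earliest priority filing: 9 April 1986.
Base term: 9 April 1986 + 24 years → 9 April 2010.
Marketing Approval Extension: 1870 days claimed exceeds the 1170-day cap, so +1170 days → 22 June 2013.
Opposition Stay Credit: +569 days → 12 January 2015.
Applicant Delay Offset: −182 days → 14 July 2014.

2014-07-14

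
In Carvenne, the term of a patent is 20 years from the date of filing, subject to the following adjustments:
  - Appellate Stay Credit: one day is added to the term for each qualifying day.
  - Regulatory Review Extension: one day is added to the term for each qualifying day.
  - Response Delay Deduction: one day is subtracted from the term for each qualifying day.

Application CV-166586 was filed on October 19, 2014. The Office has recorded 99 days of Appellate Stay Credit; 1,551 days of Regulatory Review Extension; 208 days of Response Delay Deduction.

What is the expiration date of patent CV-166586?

Base term: filing date + 20 years → 19 October 2034.
Appellate Stay Credit: +99 days → 26 January 2035.
Regulatory Review Extension: +1551 days → 26 April 2039.
Response Delay Deduction: −208 days → 30 September 2038.

September 30, 2038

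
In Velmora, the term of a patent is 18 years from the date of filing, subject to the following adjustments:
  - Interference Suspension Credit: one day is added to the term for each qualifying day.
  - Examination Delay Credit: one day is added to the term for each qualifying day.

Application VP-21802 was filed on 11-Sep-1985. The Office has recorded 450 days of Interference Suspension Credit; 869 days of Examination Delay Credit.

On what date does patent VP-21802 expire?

Base term: filing date + 18 years → 11 September 2003.
Interference Suspension Credit: +450 days → 4 December 2004.
Examination Delay Credit: +869 days → 22 April 2007.

2007-04-22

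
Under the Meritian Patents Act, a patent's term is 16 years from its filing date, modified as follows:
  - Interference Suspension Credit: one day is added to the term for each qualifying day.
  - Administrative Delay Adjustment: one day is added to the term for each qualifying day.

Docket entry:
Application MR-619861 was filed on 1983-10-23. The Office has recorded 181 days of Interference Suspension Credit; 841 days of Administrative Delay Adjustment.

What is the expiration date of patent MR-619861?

2002-08-10

Base term: filing date + 16 years → 23 October 1999.
Interference Suspension Credit: +181 days → 21 April 2000.
Administrative Delay Adjustment: +841 days → 10 August 2002.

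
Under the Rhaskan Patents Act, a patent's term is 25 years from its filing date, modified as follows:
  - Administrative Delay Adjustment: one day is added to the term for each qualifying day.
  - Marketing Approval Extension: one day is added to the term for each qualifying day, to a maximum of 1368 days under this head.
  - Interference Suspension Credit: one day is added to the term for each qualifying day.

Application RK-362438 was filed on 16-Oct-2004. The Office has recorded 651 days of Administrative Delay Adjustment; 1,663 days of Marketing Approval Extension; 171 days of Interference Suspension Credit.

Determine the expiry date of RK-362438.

Base term: filing date + 25 years → 16 October 2029.
Administrative Delay Adjustment: +651 days → 29 July 2031.
Marketing Approval Extension: 1663 days claimed exceeds the 1368-day cap, so +1368 days → 27 April 2035.
Interference Suspension Credit: +171 days → 15 October 2035.

2035-10-15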